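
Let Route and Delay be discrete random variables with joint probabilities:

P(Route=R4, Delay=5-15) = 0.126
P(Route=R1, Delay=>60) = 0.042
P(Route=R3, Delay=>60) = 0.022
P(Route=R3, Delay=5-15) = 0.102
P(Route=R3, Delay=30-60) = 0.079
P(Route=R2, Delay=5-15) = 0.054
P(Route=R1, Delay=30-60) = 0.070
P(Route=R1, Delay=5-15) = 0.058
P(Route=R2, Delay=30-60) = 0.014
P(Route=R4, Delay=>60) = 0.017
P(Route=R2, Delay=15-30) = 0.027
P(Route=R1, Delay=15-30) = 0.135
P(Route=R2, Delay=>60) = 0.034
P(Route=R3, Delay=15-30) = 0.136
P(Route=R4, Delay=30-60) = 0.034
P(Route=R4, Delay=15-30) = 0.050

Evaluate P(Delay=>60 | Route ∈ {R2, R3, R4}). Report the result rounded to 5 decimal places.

P(Route=R2) = 0.054 + 0.027 + 0.014 + 0.034 = 0.129.
P(Route=R3) = 0.102 + 0.136 + 0.079 + 0.022 = 0.339.
P(Route=R4) = 0.126 + 0.050 + 0.034 + 0.017 = 0.227.
P(Route ∈ {R2, R3, R4}) = 0.129 + 0.339 + 0.227 = 0.695; P(Delay=>60, Route ∈ {R2, R3, R4}) = 0.034 + 0.022 + 0.017 = 0.073.
P(Delay=>60 | Route ∈ {R2, R3, R4}) = 0.073/0.695 = 0.10504.

0.10504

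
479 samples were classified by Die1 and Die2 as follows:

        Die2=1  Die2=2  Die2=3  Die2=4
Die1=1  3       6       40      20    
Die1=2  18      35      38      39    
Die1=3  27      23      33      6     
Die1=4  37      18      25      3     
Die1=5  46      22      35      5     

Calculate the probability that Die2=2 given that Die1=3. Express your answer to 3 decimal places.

Total with Die1=3: 27 + 23 + 33 + 6 = 89.
P(Die2=2 | Die1=3) = 23/89 = 0.258.

0.258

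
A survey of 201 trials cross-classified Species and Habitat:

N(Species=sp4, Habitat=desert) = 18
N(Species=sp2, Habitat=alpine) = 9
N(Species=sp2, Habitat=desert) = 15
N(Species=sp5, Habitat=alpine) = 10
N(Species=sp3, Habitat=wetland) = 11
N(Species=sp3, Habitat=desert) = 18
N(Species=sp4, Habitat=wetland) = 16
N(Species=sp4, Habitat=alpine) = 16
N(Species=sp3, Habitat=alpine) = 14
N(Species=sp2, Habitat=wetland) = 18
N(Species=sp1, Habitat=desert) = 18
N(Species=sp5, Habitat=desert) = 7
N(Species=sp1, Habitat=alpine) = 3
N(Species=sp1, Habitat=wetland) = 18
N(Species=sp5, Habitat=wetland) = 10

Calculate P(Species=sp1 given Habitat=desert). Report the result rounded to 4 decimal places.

0.2368

Total with Habitat=desert: 18 + 15 + 18 + 18 + 7 = 76.
P(Species=sp1 | Habitat=desert) = 18/76 = 0.2368.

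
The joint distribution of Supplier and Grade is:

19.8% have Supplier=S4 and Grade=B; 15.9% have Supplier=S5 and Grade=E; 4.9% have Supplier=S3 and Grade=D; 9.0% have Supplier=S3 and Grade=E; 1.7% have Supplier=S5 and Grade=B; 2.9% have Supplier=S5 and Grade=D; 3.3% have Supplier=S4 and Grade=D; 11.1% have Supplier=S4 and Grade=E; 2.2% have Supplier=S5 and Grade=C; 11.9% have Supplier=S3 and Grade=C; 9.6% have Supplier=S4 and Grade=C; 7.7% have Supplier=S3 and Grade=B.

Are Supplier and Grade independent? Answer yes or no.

no

P(Supplier=S5) = 0.227 and P(Grade=E) = 0.360, so their product is 0.08172, but P(Supplier=S5, Grade=E) = 0.159. Since these differ, Supplier and Grade are not independent.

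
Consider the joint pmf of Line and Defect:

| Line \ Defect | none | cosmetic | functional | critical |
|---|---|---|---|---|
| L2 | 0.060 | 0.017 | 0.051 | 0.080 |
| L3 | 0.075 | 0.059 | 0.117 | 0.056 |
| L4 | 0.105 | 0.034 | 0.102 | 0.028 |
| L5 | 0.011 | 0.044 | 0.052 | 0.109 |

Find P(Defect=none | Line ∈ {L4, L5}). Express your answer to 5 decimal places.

0.23918

P(Line=L4) = 0.105 + 0.034 + 0.102 + 0.028 = 0.269.
P(Line=L5) = 0.011 + 0.044 + 0.052 + 0.109 = 0.216.
P(Line ∈ {L4, L5}) = 0.269 + 0.216 = 0.485; P(Defect=none, Line ∈ {L4, L5}) = 0.105 + 0.011 = 0.116.
P(Defect=none | Line ∈ {L4, L5}) = 0.116/0.485 = 0.23918.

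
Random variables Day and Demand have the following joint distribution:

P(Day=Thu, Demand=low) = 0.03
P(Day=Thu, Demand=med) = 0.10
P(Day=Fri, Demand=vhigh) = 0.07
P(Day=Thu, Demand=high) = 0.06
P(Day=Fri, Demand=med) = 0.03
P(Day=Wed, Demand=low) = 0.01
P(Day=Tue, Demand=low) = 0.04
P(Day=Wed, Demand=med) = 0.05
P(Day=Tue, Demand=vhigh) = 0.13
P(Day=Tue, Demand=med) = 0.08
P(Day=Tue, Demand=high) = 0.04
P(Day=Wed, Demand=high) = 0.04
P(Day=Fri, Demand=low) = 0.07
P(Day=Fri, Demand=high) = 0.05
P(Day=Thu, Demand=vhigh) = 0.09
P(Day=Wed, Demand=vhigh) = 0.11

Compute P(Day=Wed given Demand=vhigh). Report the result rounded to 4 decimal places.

P(Demand=vhigh) = 0.13 + 0.11 + 0.09 + 0.07 = 0.40.
P(Day=Wed | Demand=vhigh) = 0.11/0.40 = 0.2750.

0.2750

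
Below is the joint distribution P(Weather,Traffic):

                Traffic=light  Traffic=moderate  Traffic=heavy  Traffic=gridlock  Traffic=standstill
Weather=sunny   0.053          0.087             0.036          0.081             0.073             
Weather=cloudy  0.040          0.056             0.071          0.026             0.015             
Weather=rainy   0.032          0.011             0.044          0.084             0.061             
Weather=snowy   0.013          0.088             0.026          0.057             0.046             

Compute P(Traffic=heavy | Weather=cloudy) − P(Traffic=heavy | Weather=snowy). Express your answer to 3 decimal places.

0.228

P(Weather=cloudy) = 0.040 + 0.056 + 0.071 + 0.026 + 0.015 = 0.208; P(Traffic=heavy | Weather=cloudy) = 0.071/0.208 = 0.3413.
P(Weather=snowy) = 0.013 + 0.088 + 0.026 + 0.057 + 0.046 = 0.230; P(Traffic=heavy | Weather=snowy) = 0.026/0.230 = 0.1130.
Difference = 0.228.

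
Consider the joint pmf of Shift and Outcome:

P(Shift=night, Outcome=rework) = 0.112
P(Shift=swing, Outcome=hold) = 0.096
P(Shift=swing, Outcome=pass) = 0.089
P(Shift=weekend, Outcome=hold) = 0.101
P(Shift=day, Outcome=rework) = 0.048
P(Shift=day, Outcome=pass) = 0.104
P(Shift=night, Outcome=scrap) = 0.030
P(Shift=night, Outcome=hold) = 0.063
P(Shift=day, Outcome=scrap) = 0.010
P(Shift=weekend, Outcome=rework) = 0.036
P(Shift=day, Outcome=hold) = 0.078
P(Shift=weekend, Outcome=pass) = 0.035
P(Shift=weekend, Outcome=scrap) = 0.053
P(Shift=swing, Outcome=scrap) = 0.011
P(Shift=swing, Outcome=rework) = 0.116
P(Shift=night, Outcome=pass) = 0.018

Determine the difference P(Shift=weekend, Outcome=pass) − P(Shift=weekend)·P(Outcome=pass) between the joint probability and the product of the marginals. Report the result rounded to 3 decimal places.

P(Shift=weekend) = 0.035 + 0.036 + 0.053 + 0.101 = 0.225.
P(Outcome=pass) = 0.104 + 0.089 + 0.018 + 0.035 = 0.246.
P(Shift=weekend, Outcome=pass) − P(Shift=weekend)P(Outcome=pass) = 0.035 − 0.225×0.246 = -0.020.

-0.020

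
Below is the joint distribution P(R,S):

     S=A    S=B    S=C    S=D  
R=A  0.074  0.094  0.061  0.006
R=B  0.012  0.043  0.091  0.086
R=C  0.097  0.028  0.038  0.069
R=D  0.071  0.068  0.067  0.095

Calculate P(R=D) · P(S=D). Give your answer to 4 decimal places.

P(R=D) = 0.071 + 0.068 + 0.067 + 0.095 = 0.301.
P(S=D) = 0.006 + 0.086 + 0.069 + 0.095 = 0.256.
Product: 0.301 × 0.256 = 0.0771.

0.0771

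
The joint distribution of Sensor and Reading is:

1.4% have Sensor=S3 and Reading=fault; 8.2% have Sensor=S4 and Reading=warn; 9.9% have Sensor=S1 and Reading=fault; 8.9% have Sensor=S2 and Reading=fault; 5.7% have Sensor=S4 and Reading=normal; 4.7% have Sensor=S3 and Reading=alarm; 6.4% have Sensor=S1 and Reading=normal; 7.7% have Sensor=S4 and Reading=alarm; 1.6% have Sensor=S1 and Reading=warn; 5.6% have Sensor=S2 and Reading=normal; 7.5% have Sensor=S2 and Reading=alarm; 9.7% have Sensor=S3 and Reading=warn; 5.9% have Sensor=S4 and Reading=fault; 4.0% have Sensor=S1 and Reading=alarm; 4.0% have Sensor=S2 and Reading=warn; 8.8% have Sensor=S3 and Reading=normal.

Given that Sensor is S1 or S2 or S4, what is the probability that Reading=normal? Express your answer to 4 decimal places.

P(Sensor=S1) = 0.064 + 0.016 + 0.040 + 0.099 = 0.219.
P(Sensor=S2) = 0.056 + 0.040 + 0.075 + 0.089 = 0.260.
P(Sensor=S4) = 0.057 + 0.082 + 0.077 + 0.059 = 0.275.
P(Sensor ∈ {S1, S2, S4}) = 0.219 + 0.260 + 0.275 = 0.754; P(Reading=normal, Sensor ∈ {S1, S2, S4}) = 0.064 + 0.056 + 0.057 = 0.177.
P(Reading=normal | Sensor ∈ {S1, S2, S4}) = 0.177/0.754 = 0.2347.

0.2347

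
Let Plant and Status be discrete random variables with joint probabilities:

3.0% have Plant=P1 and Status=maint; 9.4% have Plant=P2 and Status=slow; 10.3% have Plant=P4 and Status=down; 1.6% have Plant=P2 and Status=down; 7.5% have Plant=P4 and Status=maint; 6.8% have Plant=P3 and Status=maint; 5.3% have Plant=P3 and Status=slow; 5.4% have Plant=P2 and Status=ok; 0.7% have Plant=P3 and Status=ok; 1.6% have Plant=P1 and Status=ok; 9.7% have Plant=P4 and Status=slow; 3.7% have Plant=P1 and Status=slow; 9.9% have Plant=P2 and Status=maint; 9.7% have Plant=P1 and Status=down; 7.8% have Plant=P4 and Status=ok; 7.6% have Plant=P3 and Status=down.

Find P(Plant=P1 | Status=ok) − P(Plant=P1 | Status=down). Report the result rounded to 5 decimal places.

P(Status=ok) = 0.016 + 0.054 + 0.007 + 0.078 = 0.155; P(Plant=P1 | Status=ok) = 0.016/0.155 = 0.103226.
P(Status=down) = 0.097 + 0.016 + 0.076 + 0.103 = 0.292; P(Plant=P1 | Status=down) = 0.097/0.292 = 0.332192.
Difference = -0.22897.

-0.22897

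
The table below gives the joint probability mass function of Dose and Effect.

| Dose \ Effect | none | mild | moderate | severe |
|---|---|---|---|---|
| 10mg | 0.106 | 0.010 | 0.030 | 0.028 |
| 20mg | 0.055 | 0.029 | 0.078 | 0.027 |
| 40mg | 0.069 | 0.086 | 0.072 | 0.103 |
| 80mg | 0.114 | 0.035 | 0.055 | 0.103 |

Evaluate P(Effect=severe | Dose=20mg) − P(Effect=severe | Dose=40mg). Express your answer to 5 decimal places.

P(Dose=20mg) = 0.055 + 0.029 + 0.078 + 0.027 = 0.189; P(Effect=severe | Dose=20mg) = 0.027/0.189 = 0.142857.
P(Dose=40mg) = 0.069 + 0.086 + 0.072 + 0.103 = 0.330; P(Effect=severe | Dose=40mg) = 0.103/0.330 = 0.312121.
Difference = -0.16926.

-0.16926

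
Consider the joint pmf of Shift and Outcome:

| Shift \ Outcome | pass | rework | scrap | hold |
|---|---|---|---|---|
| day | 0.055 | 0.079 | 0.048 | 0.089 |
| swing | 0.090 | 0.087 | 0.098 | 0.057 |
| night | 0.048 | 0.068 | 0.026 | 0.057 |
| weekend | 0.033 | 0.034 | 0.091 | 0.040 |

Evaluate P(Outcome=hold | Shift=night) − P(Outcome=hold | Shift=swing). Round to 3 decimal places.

0.115

P(Shift=night) = 0.048 + 0.068 + 0.026 + 0.057 = 0.199; P(Outcome=hold | Shift=night) = 0.057/0.199 = 0.2864.
P(Shift=swing) = 0.090 + 0.087 + 0.098 + 0.057 = 0.332; P(Outcome=hold | Shift=swing) = 0.057/0.332 = 0.1717.
Difference = 0.115.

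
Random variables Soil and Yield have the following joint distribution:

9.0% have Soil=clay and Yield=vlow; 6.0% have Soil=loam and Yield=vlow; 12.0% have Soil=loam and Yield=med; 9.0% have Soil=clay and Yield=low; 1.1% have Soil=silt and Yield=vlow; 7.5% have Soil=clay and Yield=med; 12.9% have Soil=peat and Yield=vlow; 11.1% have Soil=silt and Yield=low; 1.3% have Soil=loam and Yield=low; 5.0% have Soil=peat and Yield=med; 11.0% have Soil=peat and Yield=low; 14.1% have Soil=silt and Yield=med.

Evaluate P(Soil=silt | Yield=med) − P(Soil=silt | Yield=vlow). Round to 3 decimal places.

0.327

P(Yield=med) = 0.120 + 0.075 + 0.141 + 0.050 = 0.386; P(Soil=silt | Yield=med) = 0.141/0.386 = 0.3653.
P(Yield=vlow) = 0.060 + 0.090 + 0.011 + 0.129 = 0.290; P(Soil=silt | Yield=vlow) = 0.011/0.290 = 0.0379.
Difference = 0.327.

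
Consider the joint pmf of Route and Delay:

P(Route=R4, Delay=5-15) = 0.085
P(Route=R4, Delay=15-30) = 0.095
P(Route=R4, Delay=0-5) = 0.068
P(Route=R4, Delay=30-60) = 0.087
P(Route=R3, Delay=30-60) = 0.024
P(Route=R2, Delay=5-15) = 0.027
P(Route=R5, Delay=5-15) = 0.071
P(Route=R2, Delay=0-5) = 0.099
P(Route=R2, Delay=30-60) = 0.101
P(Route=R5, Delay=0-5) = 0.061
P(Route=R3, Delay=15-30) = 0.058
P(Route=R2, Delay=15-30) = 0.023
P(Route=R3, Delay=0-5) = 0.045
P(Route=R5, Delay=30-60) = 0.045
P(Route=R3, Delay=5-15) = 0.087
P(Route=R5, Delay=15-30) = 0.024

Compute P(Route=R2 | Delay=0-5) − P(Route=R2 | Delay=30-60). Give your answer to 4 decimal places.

P(Delay=0-5) = 0.099 + 0.045 + 0.068 + 0.061 = 0.273; P(Route=R2 | Delay=0-5) = 0.099/0.273 = 0.36264.
P(Delay=30-60) = 0.101 + 0.024 + 0.087 + 0.045 = 0.257; P(Route=R2 | Delay=30-60) = 0.101/0.257 = 0.39300.
Difference = -0.0304.

-0.0304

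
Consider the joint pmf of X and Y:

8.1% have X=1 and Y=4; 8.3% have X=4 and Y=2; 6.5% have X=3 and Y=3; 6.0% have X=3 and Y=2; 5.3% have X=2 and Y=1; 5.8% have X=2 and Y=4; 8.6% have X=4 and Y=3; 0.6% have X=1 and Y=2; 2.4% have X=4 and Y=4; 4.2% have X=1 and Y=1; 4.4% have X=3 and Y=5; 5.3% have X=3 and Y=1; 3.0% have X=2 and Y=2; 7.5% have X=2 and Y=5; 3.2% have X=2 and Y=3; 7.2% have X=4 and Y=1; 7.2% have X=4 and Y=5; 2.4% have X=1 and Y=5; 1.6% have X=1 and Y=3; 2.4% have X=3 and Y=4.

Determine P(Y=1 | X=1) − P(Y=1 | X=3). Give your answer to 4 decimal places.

P(X=1) = 0.042 + 0.006 + 0.016 + 0.081 + 0.024 = 0.169; P(Y=1 | X=1) = 0.042/0.169 = 0.24852.
P(X=3) = 0.053 + 0.060 + 0.065 + 0.024 + 0.044 = 0.246; P(Y=1 | X=3) = 0.053/0.246 = 0.21545.
Difference = 0.0331.

0.0331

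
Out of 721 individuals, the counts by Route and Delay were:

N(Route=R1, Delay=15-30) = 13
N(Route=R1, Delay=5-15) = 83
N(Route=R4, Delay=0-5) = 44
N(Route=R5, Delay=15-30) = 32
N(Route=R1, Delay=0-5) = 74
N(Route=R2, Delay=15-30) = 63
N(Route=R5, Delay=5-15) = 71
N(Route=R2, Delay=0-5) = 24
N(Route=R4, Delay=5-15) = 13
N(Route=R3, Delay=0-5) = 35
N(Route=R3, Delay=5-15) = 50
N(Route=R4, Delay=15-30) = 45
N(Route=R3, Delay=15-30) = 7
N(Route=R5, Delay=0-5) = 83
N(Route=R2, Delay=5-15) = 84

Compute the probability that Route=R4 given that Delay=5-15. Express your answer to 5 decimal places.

Total with Delay=5-15: 83 + 84 + 50 + 13 + 71 = 301.
P(Route=R4 | Delay=5-15) = 13/301 = 0.04319.

0.04319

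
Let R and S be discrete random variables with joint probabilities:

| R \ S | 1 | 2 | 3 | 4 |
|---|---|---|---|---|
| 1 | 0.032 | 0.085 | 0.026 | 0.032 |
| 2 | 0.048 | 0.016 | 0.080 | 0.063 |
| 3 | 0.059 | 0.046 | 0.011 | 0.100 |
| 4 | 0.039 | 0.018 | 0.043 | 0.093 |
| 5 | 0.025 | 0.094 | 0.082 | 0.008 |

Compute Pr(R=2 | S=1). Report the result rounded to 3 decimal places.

P(S=1) = 0.032 + 0.048 + 0.059 + 0.039 + 0.025 = 0.203.
P(R=2 | S=1) = 0.048/0.203 = 0.236.

0.236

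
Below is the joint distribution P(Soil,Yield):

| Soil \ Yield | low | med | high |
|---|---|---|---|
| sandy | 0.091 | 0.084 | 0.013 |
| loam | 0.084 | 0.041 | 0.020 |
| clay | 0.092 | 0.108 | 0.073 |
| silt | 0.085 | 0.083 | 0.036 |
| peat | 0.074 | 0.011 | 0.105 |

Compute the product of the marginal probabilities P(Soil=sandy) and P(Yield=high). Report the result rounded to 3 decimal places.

0.046

P(Soil=sandy) = 0.091 + 0.084 + 0.013 = 0.188.
P(Yield=high) = 0.013 + 0.020 + 0.073 + 0.036 + 0.105 = 0.247.
Product: 0.188 × 0.247 = 0.046.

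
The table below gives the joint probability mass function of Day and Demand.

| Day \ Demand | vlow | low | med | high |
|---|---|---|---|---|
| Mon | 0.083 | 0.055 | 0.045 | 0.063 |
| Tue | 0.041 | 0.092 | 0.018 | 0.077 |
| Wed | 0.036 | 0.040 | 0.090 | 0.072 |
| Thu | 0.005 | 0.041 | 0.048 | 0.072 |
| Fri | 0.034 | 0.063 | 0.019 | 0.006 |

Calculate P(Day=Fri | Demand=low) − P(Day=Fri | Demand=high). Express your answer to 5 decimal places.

0.19581

P(Demand=low) = 0.055 + 0.092 + 0.040 + 0.041 + 0.063 = 0.291; P(Day=Fri | Demand=low) = 0.063/0.291 = 0.216495.
P(Demand=high) = 0.063 + 0.077 + 0.072 + 0.072 + 0.006 = 0.290; P(Day=Fri | Demand=high) = 0.006/0.290 = 0.020690.
Difference = 0.19581.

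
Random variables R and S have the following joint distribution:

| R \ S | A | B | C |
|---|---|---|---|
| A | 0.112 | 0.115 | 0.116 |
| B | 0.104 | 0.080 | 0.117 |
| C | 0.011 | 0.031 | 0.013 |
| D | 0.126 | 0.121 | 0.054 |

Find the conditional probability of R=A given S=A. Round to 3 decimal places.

P(S=A) = 0.112 + 0.104 + 0.011 + 0.126 = 0.353.
P(R=A | S=A) = 0.112/0.353 = 0.317.

0.317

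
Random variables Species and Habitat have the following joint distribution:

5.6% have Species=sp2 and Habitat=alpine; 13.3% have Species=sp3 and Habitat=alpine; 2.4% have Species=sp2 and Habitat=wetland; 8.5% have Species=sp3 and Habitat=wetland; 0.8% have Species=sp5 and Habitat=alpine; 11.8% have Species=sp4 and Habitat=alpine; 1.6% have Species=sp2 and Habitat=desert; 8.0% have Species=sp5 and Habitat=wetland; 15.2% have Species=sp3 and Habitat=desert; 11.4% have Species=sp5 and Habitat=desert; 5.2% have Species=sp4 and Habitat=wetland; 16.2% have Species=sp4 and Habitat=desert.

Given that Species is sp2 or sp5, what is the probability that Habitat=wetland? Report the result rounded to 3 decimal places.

P(Species=sp2) = 0.024 + 0.016 + 0.056 = 0.096.
P(Species=sp5) = 0.080 + 0.114 + 0.008 = 0.202.
P(Species ∈ {sp2, sp5}) = 0.096 + 0.202 = 0.298; P(Habitat=wetland, Species ∈ {sp2, sp5}) = 0.024 + 0.080 = 0.104.
P(Habitat=wetland | Species ∈ {sp2, sp5}) = 0.104/0.298 = 0.349.

0.349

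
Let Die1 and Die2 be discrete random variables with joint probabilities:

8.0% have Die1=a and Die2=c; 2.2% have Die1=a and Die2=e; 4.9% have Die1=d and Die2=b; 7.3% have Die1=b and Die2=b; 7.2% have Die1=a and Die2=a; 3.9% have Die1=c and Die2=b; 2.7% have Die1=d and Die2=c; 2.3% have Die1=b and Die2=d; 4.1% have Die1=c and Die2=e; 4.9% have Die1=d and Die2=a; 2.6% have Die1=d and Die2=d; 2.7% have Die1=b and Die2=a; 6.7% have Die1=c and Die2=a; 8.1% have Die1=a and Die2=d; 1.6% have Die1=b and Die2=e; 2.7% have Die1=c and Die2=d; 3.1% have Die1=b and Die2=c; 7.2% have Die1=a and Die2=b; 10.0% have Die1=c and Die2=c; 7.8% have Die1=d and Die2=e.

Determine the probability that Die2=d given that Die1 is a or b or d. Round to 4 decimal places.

P(Die1=a) = 0.072 + 0.072 + 0.080 + 0.081 + 0.022 = 0.327.
P(Die1=b) = 0.027 + 0.073 + 0.031 + 0.023 + 0.016 = 0.170.
P(Die1=d) = 0.049 + 0.049 + 0.027 + 0.026 + 0.078 = 0.229.
P(Die1 ∈ {a, b, d}) = 0.327 + 0.170 + 0.229 = 0.726; P(Die2=d, Die1 ∈ {a, b, d}) = 0.081 + 0.023 + 0.026 = 0.130.
P(Die2=d | Die1 ∈ {a, b, d}) = 0.130/0.726 = 0.1791.

0.1791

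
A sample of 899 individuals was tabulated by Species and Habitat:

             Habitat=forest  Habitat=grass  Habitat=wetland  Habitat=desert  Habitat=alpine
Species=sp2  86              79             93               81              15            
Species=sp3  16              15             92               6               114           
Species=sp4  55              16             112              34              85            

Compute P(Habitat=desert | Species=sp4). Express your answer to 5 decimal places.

0.11258

Total with Species=sp4: 55 + 16 + 112 + 34 + 85 = 302.
P(Habitat=desert | Species=sp4) = 34/302 = 0.11258.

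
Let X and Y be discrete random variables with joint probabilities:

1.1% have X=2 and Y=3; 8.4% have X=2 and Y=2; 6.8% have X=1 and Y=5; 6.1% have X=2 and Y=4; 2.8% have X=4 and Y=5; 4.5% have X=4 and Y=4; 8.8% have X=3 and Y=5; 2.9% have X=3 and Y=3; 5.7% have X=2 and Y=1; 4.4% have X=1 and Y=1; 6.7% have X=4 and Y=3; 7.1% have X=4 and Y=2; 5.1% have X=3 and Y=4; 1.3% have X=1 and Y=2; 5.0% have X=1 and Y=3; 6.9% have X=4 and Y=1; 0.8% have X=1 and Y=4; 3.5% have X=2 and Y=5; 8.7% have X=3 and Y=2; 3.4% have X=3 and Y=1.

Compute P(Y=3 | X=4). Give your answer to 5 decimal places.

0.23929

P(X=4) = 0.069 + 0.071 + 0.067 + 0.045 + 0.028 = 0.280.
P(Y=3 | X=4) = 0.067/0.280 = 0.23929.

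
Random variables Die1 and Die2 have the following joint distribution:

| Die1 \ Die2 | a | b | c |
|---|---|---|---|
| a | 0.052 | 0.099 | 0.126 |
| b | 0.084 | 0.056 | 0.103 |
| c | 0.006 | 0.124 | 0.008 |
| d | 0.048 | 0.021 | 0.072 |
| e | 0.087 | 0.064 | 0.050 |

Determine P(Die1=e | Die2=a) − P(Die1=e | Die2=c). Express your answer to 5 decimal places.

P(Die2=a) = 0.052 + 0.084 + 0.006 + 0.048 + 0.087 = 0.277; P(Die1=e | Die2=a) = 0.087/0.277 = 0.314079.
P(Die2=c) = 0.126 + 0.103 + 0.008 + 0.072 + 0.050 = 0.359; P(Die1=e | Die2=c) = 0.050/0.359 = 0.139276.
Difference = 0.17480.

0.17480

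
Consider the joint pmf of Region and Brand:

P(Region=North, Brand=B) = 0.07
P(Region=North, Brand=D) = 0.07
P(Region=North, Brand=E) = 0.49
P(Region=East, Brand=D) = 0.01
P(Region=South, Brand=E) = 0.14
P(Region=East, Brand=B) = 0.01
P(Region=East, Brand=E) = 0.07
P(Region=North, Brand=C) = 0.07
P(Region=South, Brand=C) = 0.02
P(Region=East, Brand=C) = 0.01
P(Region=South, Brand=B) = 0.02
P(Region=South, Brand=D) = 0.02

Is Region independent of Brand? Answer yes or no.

yes

Every cell satisfies P(Region,Brand) = P(Region)·P(Brand). For instance P(Region=East) = 0.10, P(Brand=C) = 0.10, and 0.10×0.10 = 0.01 matches the joint entry. So Region and Brand are independent.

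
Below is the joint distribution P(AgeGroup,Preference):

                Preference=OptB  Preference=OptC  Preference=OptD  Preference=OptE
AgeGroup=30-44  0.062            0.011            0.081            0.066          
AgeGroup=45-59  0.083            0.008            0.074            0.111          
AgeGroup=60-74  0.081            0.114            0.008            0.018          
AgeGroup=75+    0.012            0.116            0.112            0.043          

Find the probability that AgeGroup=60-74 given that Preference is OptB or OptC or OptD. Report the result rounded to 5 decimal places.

P(Preference=OptB) = 0.062 + 0.083 + 0.081 + 0.012 = 0.238.
P(Preference=OptC) = 0.011 + 0.008 + 0.114 + 0.116 = 0.249.
P(Preference=OptD) = 0.081 + 0.074 + 0.008 + 0.112 = 0.275.
P(Preference ∈ {OptB, OptC, OptD}) = 0.238 + 0.249 + 0.275 = 0.762; P(AgeGroup=60-74, Preference ∈ {OptB, OptC, OptD}) = 0.081 + 0.114 + 0.008 = 0.203.
P(AgeGroup=60-74 | Preference ∈ {OptB, OptC, OptD}) = 0.203/0.762 = 0.26640.

0.26640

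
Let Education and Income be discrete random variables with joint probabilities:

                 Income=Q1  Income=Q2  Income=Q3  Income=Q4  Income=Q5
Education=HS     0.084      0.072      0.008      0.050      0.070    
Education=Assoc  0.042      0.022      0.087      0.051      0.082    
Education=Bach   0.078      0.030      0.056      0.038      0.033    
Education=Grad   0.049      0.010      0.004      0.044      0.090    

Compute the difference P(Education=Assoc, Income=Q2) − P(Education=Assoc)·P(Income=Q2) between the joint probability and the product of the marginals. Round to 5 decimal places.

-0.01606

P(Education=Assoc) = 0.042 + 0.022 + 0.087 + 0.051 + 0.082 = 0.284.
P(Income=Q2) = 0.072 + 0.022 + 0.030 + 0.010 = 0.134.
P(Education=Assoc, Income=Q2) − P(Education=Assoc)P(Income=Q2) = 0.022 − 0.284×0.134 = -0.01606.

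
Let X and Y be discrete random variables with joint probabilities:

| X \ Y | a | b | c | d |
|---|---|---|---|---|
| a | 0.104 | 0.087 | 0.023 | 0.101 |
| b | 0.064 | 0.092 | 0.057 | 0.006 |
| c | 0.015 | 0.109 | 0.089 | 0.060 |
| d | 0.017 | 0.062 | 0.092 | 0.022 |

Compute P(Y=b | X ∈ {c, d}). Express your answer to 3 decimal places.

P(X=c) = 0.015 + 0.109 + 0.089 + 0.060 = 0.273.
P(X=d) = 0.017 + 0.062 + 0.092 + 0.022 = 0.193.
P(X ∈ {c, d}) = 0.273 + 0.193 = 0.466; P(Y=b, X ∈ {c, d}) = 0.109 + 0.062 = 0.171.
P(Y=b | X ∈ {c, d}) = 0.171/0.466 = 0.367.

0.367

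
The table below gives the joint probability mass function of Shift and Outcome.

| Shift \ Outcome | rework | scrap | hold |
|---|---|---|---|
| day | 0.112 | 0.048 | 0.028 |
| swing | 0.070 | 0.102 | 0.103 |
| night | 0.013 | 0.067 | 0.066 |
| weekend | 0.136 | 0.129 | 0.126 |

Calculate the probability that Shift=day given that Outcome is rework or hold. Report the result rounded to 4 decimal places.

0.2141

P(Outcome=rework) = 0.112 + 0.070 + 0.013 + 0.136 = 0.331.
P(Outcome=hold) = 0.028 + 0.103 + 0.066 + 0.126 = 0.323.
P(Outcome ∈ {rework, hold}) = 0.331 + 0.323 = 0.654; P(Shift=day, Outcome ∈ {rework, hold}) = 0.112 + 0.028 = 0.140.
P(Shift=day | Outcome ∈ {rework, hold}) = 0.140/0.654 = 0.2141.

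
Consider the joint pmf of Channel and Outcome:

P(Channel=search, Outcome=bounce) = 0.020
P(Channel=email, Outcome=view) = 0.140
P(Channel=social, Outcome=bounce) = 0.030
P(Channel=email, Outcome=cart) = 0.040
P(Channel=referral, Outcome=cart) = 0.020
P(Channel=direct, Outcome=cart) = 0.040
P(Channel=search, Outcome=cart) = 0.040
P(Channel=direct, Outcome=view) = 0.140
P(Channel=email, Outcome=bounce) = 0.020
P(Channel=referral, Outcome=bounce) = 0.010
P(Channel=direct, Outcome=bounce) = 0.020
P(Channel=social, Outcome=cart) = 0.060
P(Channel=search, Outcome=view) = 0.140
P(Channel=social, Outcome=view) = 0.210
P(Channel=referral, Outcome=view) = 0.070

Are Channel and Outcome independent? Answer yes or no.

yes

Every cell satisfies P(Channel,Outcome) = P(Channel)·P(Outcome). For instance P(Channel=search) = 0.200, P(Outcome=bounce) = 0.100, and 0.200×0.100 = 0.020 matches the joint entry. So Channel and Outcome are independent.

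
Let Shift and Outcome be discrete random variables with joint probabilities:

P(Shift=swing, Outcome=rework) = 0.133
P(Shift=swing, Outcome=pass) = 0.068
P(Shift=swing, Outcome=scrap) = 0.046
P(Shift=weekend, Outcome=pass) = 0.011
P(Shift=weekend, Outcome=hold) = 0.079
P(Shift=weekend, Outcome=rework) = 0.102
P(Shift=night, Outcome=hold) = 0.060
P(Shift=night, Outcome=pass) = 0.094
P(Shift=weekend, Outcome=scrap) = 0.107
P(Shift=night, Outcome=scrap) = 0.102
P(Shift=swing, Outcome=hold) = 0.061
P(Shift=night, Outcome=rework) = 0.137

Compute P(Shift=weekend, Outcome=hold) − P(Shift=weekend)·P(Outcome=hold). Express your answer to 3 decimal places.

P(Shift=weekend) = 0.011 + 0.102 + 0.107 + 0.079 = 0.299.
P(Outcome=hold) = 0.061 + 0.060 + 0.079 = 0.200.
P(Shift=weekend, Outcome=hold) − P(Shift=weekend)P(Outcome=hold) = 0.079 − 0.299×0.200 = 0.019.

0.019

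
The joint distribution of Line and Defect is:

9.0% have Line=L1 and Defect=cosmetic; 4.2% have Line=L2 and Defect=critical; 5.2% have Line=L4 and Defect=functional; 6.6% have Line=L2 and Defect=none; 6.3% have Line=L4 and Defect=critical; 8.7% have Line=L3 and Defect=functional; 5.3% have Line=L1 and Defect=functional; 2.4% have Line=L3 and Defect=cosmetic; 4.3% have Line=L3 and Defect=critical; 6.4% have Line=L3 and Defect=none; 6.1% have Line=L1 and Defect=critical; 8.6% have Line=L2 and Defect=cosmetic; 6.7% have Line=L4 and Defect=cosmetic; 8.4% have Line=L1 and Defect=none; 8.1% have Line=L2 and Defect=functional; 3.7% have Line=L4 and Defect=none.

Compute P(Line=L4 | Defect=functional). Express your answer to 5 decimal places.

P(Defect=functional) = 0.053 + 0.081 + 0.087 + 0.052 = 0.273.
P(Line=L4 | Defect=functional) = 0.052/0.273 = 0.19048.

0.19048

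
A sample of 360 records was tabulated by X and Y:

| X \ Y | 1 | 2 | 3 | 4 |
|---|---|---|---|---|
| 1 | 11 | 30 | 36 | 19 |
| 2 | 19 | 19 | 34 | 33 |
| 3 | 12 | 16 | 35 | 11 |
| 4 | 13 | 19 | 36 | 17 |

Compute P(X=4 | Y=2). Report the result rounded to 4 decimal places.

Total with Y=2: 30 + 19 + 16 + 19 = 84.
P(X=4 | Y=2) = 19/84 = 0.2262.

0.2262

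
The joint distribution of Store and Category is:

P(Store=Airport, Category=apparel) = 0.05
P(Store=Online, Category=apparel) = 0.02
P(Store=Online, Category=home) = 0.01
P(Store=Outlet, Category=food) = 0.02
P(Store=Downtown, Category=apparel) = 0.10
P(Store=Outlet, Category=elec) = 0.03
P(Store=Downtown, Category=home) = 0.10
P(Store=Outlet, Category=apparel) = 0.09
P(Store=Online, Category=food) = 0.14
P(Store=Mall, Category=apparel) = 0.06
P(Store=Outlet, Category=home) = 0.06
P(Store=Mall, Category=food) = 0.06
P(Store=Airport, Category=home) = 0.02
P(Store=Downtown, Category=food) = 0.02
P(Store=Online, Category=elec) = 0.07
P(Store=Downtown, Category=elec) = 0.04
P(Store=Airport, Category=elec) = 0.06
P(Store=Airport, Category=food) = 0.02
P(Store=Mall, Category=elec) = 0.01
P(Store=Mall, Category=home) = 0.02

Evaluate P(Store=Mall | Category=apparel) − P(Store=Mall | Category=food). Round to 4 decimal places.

-0.0433

P(Category=apparel) = 0.10 + 0.06 + 0.05 + 0.09 + 0.02 = 0.32; P(Store=Mall | Category=apparel) = 0.06/0.32 = 0.18750.
P(Category=food) = 0.02 + 0.06 + 0.02 + 0.02 + 0.14 = 0.26; P(Store=Mall | Category=food) = 0.06/0.26 = 0.23077.
Difference = -0.0433.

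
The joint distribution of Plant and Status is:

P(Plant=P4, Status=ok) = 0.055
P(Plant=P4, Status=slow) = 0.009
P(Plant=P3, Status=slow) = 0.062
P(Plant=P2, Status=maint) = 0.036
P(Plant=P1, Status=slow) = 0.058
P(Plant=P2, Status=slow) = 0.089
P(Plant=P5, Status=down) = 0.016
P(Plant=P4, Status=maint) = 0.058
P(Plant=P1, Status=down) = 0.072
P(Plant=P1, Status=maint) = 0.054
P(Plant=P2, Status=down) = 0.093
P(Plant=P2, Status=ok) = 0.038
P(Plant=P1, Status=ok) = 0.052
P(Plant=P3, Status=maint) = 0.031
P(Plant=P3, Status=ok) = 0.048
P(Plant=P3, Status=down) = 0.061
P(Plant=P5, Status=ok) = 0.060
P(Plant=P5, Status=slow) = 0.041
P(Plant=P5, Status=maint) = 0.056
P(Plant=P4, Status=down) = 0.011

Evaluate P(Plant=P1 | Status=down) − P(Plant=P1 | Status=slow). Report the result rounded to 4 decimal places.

P(Status=down) = 0.072 + 0.093 + 0.061 + 0.011 + 0.016 = 0.253; P(Plant=P1 | Status=down) = 0.072/0.253 = 0.28458.
P(Status=slow) = 0.058 + 0.089 + 0.062 + 0.009 + 0.041 = 0.259; P(Plant=P1 | Status=slow) = 0.058/0.259 = 0.22394.
Difference = 0.0606.

0.0606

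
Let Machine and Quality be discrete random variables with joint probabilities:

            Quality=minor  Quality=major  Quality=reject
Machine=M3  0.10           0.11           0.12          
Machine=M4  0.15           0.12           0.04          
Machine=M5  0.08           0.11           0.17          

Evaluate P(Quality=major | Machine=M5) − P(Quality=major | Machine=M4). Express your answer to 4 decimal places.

-0.0815

P(Machine=M5) = 0.08 + 0.11 + 0.17 = 0.36; P(Quality=major | Machine=M5) = 0.11/0.36 = 0.30556.
P(Machine=M4) = 0.15 + 0.12 + 0.04 = 0.31; P(Quality=major | Machine=M4) = 0.12/0.31 = 0.38710.
Difference = -0.0815.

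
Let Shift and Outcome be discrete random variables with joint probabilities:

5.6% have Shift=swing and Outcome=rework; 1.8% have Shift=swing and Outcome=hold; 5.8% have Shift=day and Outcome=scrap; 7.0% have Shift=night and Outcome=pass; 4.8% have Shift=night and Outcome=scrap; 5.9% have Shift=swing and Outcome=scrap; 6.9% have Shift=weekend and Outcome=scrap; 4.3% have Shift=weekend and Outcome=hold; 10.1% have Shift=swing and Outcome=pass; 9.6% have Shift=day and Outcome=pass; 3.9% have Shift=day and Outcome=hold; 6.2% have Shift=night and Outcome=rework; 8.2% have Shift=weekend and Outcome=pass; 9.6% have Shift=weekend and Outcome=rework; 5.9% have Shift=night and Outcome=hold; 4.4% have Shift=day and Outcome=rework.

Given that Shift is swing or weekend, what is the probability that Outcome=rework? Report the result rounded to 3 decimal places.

0.290

P(Shift=swing) = 0.101 + 0.056 + 0.059 + 0.018 = 0.234.
P(Shift=weekend) = 0.082 + 0.096 + 0.069 + 0.043 = 0.290.
P(Shift ∈ {swing, weekend}) = 0.234 + 0.290 = 0.524; P(Outcome=rework, Shift ∈ {swing, weekend}) = 0.056 + 0.096 = 0.152.
P(Outcome=rework | Shift ∈ {swing, weekend}) = 0.152/0.524 = 0.290.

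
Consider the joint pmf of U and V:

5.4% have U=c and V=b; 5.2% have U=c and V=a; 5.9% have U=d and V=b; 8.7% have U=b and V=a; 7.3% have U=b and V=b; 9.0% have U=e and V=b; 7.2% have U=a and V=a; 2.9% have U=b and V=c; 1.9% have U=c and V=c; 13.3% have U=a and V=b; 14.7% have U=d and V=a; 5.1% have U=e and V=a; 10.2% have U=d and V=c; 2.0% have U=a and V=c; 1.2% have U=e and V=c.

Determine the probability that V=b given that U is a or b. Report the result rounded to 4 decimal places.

P(U=a) = 0.072 + 0.133 + 0.020 = 0.225.
P(U=b) = 0.087 + 0.073 + 0.029 = 0.189.
P(U ∈ {a, b}) = 0.225 + 0.189 = 0.414; P(V=b, U ∈ {a, b}) = 0.133 + 0.073 = 0.206.
P(V=b | U ∈ {a, b}) = 0.206/0.414 = 0.4976.

0.4976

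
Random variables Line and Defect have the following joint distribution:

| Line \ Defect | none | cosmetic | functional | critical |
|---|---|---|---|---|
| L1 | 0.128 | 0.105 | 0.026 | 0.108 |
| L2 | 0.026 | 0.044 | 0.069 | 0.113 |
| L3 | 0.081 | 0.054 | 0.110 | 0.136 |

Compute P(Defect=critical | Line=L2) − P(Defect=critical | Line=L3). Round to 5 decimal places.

P(Line=L2) = 0.026 + 0.044 + 0.069 + 0.113 = 0.252; P(Defect=critical | Line=L2) = 0.113/0.252 = 0.448413.
P(Line=L3) = 0.081 + 0.054 + 0.110 + 0.136 = 0.381; P(Defect=critical | Line=L3) = 0.136/0.381 = 0.356955.
Difference = 0.09146.

0.09146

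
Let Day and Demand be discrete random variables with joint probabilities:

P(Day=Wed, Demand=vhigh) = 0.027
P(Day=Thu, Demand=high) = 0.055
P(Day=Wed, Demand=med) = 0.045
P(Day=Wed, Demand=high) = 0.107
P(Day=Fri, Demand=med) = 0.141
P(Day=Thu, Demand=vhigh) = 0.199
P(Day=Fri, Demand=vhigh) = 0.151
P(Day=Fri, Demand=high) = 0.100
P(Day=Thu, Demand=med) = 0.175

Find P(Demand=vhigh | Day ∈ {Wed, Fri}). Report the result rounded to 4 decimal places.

P(Day=Wed) = 0.045 + 0.107 + 0.027 = 0.179.
P(Day=Fri) = 0.141 + 0.100 + 0.151 = 0.392.
P(Day ∈ {Wed, Fri}) = 0.179 + 0.392 = 0.571; P(Demand=vhigh, Day ∈ {Wed, Fri}) = 0.027 + 0.151 = 0.178.
P(Demand=vhigh | Day ∈ {Wed, Fri}) = 0.178/0.571 = 0.3117.

0.3117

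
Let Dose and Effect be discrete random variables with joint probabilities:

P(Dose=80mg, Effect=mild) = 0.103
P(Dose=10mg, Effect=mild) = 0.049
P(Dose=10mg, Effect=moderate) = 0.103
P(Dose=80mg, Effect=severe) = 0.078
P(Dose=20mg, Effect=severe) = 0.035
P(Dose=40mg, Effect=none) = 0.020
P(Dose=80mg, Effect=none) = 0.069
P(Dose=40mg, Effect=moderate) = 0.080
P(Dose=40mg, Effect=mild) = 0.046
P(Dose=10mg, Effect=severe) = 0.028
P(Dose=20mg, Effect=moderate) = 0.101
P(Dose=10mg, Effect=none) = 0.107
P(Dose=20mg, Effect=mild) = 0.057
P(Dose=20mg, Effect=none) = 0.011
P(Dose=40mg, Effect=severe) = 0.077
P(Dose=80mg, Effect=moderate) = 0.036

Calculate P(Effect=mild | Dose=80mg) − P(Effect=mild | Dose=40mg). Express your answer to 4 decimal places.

0.1539

P(Dose=80mg) = 0.069 + 0.103 + 0.036 + 0.078 = 0.286; P(Effect=mild | Dose=80mg) = 0.103/0.286 = 0.36014.
P(Dose=40mg) = 0.020 + 0.046 + 0.080 + 0.077 = 0.223; P(Effect=mild | Dose=40mg) = 0.046/0.223 = 0.20628.
Difference = 0.1539.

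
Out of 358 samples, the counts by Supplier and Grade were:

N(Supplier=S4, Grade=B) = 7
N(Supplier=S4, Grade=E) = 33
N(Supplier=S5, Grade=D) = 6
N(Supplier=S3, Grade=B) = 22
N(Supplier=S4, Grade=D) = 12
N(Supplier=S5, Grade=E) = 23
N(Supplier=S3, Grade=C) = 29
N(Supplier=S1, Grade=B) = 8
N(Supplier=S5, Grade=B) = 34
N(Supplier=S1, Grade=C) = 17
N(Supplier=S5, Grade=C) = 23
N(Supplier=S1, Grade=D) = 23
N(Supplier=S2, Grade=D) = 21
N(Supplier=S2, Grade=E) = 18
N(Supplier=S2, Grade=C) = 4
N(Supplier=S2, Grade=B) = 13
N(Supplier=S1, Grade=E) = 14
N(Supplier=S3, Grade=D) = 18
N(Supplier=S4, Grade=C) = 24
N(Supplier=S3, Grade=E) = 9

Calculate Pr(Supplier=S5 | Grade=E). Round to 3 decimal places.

Total with Grade=E: 14 + 18 + 9 + 33 + 23 = 97.
P(Supplier=S5 | Grade=E) = 23/97 = 0.237.

0.237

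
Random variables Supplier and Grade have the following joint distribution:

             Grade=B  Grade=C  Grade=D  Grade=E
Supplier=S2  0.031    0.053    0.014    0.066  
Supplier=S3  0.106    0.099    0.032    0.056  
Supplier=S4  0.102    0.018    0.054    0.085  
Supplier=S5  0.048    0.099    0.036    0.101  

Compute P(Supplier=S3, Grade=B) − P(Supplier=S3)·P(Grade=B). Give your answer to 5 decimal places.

P(Supplier=S3) = 0.106 + 0.099 + 0.032 + 0.056 = 0.293.
P(Grade=B) = 0.031 + 0.106 + 0.102 + 0.048 = 0.287.
P(Supplier=S3, Grade=B) − P(Supplier=S3)P(Grade=B) = 0.106 − 0.293×0.287 = 0.02191.

0.02191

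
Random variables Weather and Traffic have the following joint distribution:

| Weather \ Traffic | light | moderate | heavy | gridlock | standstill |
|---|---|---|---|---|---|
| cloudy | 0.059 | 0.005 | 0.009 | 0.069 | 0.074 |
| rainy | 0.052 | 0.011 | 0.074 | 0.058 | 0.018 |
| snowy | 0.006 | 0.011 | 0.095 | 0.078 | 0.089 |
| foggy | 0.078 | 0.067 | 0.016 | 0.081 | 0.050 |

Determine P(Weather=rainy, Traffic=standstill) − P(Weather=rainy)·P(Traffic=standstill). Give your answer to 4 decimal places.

P(Weather=rainy) = 0.052 + 0.011 + 0.074 + 0.058 + 0.018 = 0.213.
P(Traffic=standstill) = 0.074 + 0.018 + 0.089 + 0.050 = 0.231.
P(Weather=rainy, Traffic=standstill) − P(Weather=rainy)P(Traffic=standstill) = 0.018 − 0.213×0.231 = -0.0312.

-0.0312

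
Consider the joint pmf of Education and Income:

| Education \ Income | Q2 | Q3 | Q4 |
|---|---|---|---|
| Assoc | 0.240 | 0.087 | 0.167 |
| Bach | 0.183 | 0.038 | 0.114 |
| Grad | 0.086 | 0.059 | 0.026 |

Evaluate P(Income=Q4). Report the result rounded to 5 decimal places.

0.30700

P(Income=Q4) = 0.167 + 0.114 + 0.026 = 0.307.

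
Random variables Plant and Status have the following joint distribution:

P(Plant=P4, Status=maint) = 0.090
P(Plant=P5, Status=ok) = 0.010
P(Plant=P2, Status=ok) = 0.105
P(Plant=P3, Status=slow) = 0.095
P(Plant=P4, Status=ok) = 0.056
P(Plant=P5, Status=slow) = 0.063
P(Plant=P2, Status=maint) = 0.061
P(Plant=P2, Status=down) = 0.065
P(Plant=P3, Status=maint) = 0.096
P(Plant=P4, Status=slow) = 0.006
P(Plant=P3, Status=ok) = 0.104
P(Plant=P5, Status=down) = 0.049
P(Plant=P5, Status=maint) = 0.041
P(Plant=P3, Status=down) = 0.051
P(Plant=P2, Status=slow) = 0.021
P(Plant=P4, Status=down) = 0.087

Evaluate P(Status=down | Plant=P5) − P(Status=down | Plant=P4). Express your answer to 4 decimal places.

-0.0634

P(Plant=P5) = 0.010 + 0.063 + 0.049 + 0.041 = 0.163; P(Status=down | Plant=P5) = 0.049/0.163 = 0.30061.
P(Plant=P4) = 0.056 + 0.006 + 0.087 + 0.090 = 0.239; P(Status=down | Plant=P4) = 0.087/0.239 = 0.36402.
Difference = -0.0634.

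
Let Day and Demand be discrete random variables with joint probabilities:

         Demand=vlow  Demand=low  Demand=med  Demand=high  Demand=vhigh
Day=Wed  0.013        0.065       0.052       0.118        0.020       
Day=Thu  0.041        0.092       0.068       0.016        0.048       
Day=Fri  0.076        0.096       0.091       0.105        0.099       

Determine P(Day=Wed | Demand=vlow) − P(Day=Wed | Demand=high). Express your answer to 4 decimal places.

P(Demand=vlow) = 0.013 + 0.041 + 0.076 = 0.130; P(Day=Wed | Demand=vlow) = 0.013/0.130 = 0.10000.
P(Demand=high) = 0.118 + 0.016 + 0.105 = 0.239; P(Day=Wed | Demand=high) = 0.118/0.239 = 0.49372.
Difference = -0.3937.

-0.3937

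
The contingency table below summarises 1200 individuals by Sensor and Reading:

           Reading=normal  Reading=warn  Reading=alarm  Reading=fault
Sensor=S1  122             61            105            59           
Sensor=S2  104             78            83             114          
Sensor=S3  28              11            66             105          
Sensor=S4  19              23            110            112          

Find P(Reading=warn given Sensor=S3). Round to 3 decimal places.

0.052

Total with Sensor=S3: 28 + 11 + 66 + 105 = 210.
P(Reading=warn | Sensor=S3) = 11/210 = 0.052.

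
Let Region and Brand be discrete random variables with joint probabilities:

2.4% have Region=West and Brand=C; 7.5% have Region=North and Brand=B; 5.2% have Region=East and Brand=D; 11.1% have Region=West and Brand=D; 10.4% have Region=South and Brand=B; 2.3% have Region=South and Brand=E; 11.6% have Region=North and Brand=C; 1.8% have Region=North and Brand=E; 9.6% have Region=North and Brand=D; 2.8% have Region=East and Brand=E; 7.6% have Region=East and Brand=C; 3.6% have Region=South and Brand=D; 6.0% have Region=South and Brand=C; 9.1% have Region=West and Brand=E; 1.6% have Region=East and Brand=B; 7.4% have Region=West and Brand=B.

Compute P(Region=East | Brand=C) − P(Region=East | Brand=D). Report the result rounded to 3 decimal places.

P(Brand=C) = 0.116 + 0.060 + 0.076 + 0.024 = 0.276; P(Region=East | Brand=C) = 0.076/0.276 = 0.2754.
P(Brand=D) = 0.096 + 0.036 + 0.052 + 0.111 = 0.295; P(Region=East | Brand=D) = 0.052/0.295 = 0.1763.
Difference = 0.099.

0.099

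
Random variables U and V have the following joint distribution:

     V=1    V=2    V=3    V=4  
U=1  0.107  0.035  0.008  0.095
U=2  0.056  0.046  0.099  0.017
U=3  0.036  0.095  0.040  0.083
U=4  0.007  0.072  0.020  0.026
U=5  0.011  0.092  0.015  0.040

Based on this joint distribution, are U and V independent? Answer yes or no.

P(U=2) = 0.218 and P(V=3) = 0.182, so their product is 0.03968, but P(U=2, V=3) = 0.099. Since these differ, U and V are not independent.

no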